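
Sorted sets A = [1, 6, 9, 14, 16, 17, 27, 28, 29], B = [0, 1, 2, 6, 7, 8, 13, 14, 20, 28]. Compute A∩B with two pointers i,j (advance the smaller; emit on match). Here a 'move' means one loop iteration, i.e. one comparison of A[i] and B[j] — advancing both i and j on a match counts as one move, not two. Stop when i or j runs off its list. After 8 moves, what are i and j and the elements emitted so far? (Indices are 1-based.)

i=4, j=8, emitted=[1, 6]

i=1 j=1: 1>0, j++
i=1 j=2: 1==1 emit, i++,j++
i=2 j=3: 6>2, j++
i=2 j=4: 6==6 emit, i++,j++
i=3 j=5: 9>7, j++
i=3 j=6: 9>8, j++
i=3 j=7: 9<13, i++
i=4 j=7: 14>13, j++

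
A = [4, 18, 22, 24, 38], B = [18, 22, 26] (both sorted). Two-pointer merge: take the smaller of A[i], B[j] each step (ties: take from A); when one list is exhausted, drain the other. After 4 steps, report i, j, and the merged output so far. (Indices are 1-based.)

[i=1,j=1] A[i]=4<=B[j]=18 take 4 → i++
[i=2,j=1] A[i]=18<=B[j]=18 take 18 → i++
[i=3,j=1] A[i]=22>B[j]=18 take 18 → j++
[i=3,j=2] A[i]=22<=B[j]=22 take 22 → i++

i=4, j=2, merged so far=[4, 18, 18, 22]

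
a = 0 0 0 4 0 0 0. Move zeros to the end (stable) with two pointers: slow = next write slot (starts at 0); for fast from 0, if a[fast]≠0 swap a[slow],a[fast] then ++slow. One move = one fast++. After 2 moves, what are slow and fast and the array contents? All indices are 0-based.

slow=0 fast=0: a[fast]=0, fast++
slow=0 fast=1: a[fast]=0, fast++

slow=0, fast=2, a=[0, 0, 0, 4, 0, 0, 0]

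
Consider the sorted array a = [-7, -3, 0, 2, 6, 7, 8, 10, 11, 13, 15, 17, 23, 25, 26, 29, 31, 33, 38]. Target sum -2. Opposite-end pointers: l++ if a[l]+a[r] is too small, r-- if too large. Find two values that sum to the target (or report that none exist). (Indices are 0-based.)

[0,18] -7+38=31 >-2 → r--
[0,17] -7+33=26 >-2 → r--
[0,16] -7+31=24 >-2 → r--
[0,15] -7+29=22 >-2 → r--
[0,14] -7+26=19 >-2 → r--
[0,13] -7+25=18 >-2 → r--
[0,12] -7+23=16 >-2 → r--
[0,11] -7+17=10 >-2 → r--
[0,10] -7+15=8 >-2 → r--
[0,9] -7+13=6 >-2 → r--
[0,8] -7+11=4 >-2 → r--
[0,7] -7+10=3 >-2 → r--
[0,6] -7+8=1 >-2 → r--
[0,5] -7+7=0 >-2 → r--
[0,4] -7+6=-1 >-2 → r--
[0,3] -7+2=-5 <-2 → l++
[1,3] -3+2=-1 >-2 → r--
[1,2] -3+0=-3 <-2 → l++

no pair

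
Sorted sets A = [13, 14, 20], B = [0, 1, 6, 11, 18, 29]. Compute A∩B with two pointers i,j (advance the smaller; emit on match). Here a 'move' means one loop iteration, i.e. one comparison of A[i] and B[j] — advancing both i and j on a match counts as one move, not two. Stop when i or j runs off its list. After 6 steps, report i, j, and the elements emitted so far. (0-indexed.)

[i=0,j=0] 13>0 → j++
[i=0,j=1] 13>1 → j++
[i=0,j=2] 13>6 → j++
[i=0,j=3] 13>11 → j++
[i=0,j=4] 13<18 → i++
[i=1,j=4] 14<18 → i++

i=2, j=4, emitted=[]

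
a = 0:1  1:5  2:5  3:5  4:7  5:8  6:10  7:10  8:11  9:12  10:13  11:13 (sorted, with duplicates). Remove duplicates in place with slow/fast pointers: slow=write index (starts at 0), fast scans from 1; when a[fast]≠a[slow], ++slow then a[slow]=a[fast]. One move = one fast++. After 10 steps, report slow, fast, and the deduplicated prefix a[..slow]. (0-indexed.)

(s=0,f=1) a[fast]=5≠a[slow]=1 write a[1]=5 → slow++,fast++
(s=1,f=2) a[fast]=5=a[slow] dup → fast++
(s=1,f=3) a[fast]=5=a[slow] dup → fast++
(s=1,f=4) a[fast]=7≠a[slow]=5 write a[2]=7 → slow++,fast++
(s=2,f=5) a[fast]=8≠a[slow]=7 write a[3]=8 → slow++,fast++
(s=3,f=6) a[fast]=10≠a[slow]=8 write a[4]=10 → slow++,fast++
(s=4,f=7) a[fast]=10=a[slow] dup → fast++
(s=4,f=8) a[fast]=11≠a[slow]=10 write a[5]=11 → slow++,fast++
(s=5,f=9) a[fast]=12≠a[slow]=11 write a[6]=12 → slow++,fast++
(s=6,f=10) a[fast]=13≠a[slow]=12 write a[7]=13 → slow++,fast++

slow=7, fast=11, prefix=[1, 5, 7, 8, 10, 11, 12, 13]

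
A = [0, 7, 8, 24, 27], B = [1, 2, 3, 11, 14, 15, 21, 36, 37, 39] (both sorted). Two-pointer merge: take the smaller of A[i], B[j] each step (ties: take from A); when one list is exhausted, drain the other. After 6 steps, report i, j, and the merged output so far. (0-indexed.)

[i=0,j=0] A[i]=0<=B[j]=1 take 0 → i++
[i=1,j=0] A[i]=7>B[j]=1 take 1 → j++
[i=1,j=1] A[i]=7>B[j]=2 take 2 → j++
[i=1,j=2] A[i]=7>B[j]=3 take 3 → j++
[i=1,j=3] A[i]=7<=B[j]=11 take 7 → i++
[i=2,j=3] A[i]=8<=B[j]=11 take 8 → i++

i=3, j=3, merged so far=[0, 1, 2, 3, 7, 8]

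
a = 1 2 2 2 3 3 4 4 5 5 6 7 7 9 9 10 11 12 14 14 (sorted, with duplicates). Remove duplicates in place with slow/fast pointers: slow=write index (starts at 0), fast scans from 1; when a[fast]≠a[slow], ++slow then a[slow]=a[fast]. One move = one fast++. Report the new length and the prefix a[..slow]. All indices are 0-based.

(s=0,f=1) a[fast]=2≠a[slow]=1 write a[1]=2 → slow++,fast++
(s=1,f=2) a[fast]=2=a[slow] dup → fast++
(s=1,f=3) a[fast]=2=a[slow] dup → fast++
(s=1,f=4) a[fast]=3≠a[slow]=2 write a[2]=3 → slow++,fast++
(s=2,f=5) a[fast]=3=a[slow] dup → fast++
(s=2,f=6) a[fast]=4≠a[slow]=3 write a[3]=4 → slow++,fast++
(s=3,f=7) a[fast]=4=a[slow] dup → fast++
(s=3,f=8) a[fast]=5≠a[slow]=4 write a[4]=5 → slow++,fast++
(s=4,f=9) a[fast]=5=a[slow] dup → fast++
(s=4,f=10) a[fast]=6≠a[slow]=5 write a[5]=6 → slow++,fast++
(s=5,f=11) a[fast]=7≠a[slow]=6 write a[6]=7 → slow++,fast++
(s=6,f=12) a[fast]=7=a[slow] dup → fast++
(s=6,f=13) a[fast]=9≠a[slow]=7 write a[7]=9 → slow++,fast++
(s=7,f=14) a[fast]=9=a[slow] dup → fast++
(s=7,f=15) a[fast]=10≠a[slow]=9 write a[8]=10 → slow++,fast++
(s=8,f=16) a[fast]=11≠a[slow]=10 write a[9]=11 → slow++,fast++
(s=9,f=17) a[fast]=12≠a[slow]=11 write a[10]=12 → slow++,fast++
(s=10,f=18) a[fast]=14≠a[slow]=12 write a[11]=14 → slow++,fast++
(s=11,f=19) a[fast]=14=a[slow] dup → fast++

length 12; prefix = [1, 2, 3, 4, 5, 6, 7, 9, 10, 11, 12, 14]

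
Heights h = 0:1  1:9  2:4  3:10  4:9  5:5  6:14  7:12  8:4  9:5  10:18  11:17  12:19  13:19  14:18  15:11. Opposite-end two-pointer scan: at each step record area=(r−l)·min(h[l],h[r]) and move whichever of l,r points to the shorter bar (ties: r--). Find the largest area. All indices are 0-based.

l=0 r=15: min(1,11)*15=15 best=15 *, l++
l=1 r=15: min(9,11)*14=126 best=126 *, l++
l=2 r=15: min(4,11)*13=52 best=126, l++
l=3 r=15: min(10,11)*12=120 best=126, l++
l=4 r=15: min(9,11)*11=99 best=126, l++
l=5 r=15: min(5,11)*10=50 best=126, l++
l=6 r=15: min(14,11)*9=99 best=126, r--
l=6 r=14: min(14,18)*8=112 best=126, l++
l=7 r=14: min(12,18)*7=84 best=126, l++
l=8 r=14: min(4,18)*6=24 best=126, l++
l=9 r=14: min(5,18)*5=25 best=126, l++
l=10 r=14: min(18,18)*4=72 best=126, r--
l=10 r=13: min(18,19)*3=54 best=126, l++
l=11 r=13: min(17,19)*2=34 best=126, l++
l=12 r=13: min(19,19)*1=19 best=126, r--

max area = 126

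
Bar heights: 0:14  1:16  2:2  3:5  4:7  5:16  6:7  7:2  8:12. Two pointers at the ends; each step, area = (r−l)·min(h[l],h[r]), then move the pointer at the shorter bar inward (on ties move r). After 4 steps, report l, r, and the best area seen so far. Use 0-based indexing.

l=1, r=5, best area=96

l=0 r=8: min(14,12)*8=96 best=96 *, r--
l=0 r=7: min(14,2)*7=14 best=96, r--
l=0 r=6: min(14,7)*6=42 best=96, r--
l=0 r=5: min(14,16)*5=70 best=96, l++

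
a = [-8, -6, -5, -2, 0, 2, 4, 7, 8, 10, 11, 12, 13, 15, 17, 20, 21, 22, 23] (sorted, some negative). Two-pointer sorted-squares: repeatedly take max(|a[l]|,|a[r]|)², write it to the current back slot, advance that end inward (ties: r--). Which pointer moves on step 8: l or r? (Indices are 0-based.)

r

[0,18] |-8|<=|23| out[18]=529 → r--
[0,17] |-8|<=|22| out[17]=484 → r--
[0,16] |-8|<=|21| out[16]=441 → r--
[0,15] |-8|<=|20| out[15]=400 → r--
[0,14] |-8|<=|17| out[14]=289 → r--
[0,13] |-8|<=|15| out[13]=225 → r--
[0,12] |-8|<=|13| out[12]=169 → r--
[0,11] |-8|<=|12| out[11]=144 → r--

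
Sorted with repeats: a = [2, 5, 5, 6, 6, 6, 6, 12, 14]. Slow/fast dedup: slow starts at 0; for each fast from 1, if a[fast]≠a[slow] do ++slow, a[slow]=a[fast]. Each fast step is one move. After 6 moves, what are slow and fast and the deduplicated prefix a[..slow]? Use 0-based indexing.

(s=0,f=1) a[fast]=5≠a[slow]=2 write a[1]=5 → slow++,fast++
(s=1,f=2) a[fast]=5=a[slow] dup → fast++
(s=1,f=3) a[fast]=6≠a[slow]=5 write a[2]=6 → slow++,fast++
(s=2,f=4) a[fast]=6=a[slow] dup → fast++
(s=2,f=5) a[fast]=6=a[slow] dup → fast++
(s=2,f=6) a[fast]=6=a[slow] dup → fast++

slow=2, fast=7, prefix=[2, 5, 6]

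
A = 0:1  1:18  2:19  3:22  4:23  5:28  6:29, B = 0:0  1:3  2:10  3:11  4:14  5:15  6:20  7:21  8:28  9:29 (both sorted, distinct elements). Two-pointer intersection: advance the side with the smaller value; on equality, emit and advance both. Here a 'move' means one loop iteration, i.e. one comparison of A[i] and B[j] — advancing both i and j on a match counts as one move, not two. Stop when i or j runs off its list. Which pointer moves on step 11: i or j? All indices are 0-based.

j

i=0 j=0: 1>0, j++
i=0 j=1: 1<3, i++
i=1 j=1: 18>3, j++
i=1 j=2: 18>10, j++
i=1 j=3: 18>11, j++
i=1 j=4: 18>14, j++
i=1 j=5: 18>15, j++
i=1 j=6: 18<20, i++
i=2 j=6: 19<20, i++
i=3 j=6: 22>20, j++
i=3 j=7: 22>21, j++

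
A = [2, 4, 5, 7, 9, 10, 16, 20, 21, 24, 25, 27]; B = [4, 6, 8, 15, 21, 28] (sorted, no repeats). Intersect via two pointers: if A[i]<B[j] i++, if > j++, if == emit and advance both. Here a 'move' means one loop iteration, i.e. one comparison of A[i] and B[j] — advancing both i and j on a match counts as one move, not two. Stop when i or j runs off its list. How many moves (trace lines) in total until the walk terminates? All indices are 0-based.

[i=0,j=0] 2<4 → i++
[i=1,j=0] 4==4 emit → i++,j++
[i=2,j=1] 5<6 → i++
[i=3,j=1] 7>6 → j++
[i=3,j=2] 7<8 → i++
[i=4,j=2] 9>8 → j++
[i=4,j=3] 9<15 → i++
[i=5,j=3] 10<15 → i++
[i=6,j=3] 16>15 → j++
[i=6,j=4] 16<21 → i++
[i=7,j=4] 20<21 → i++
[i=8,j=4] 21==21 emit → i++,j++
[i=9,j=5] 24<28 → i++
[i=10,j=5] 25<28 → i++
[i=11,j=5] 27<28 → i++

15 moves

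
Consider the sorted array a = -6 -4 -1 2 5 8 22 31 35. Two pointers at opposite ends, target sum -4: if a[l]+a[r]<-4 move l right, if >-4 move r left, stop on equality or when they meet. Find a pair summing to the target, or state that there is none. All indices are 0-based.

(-6, 2)

[0,8] -6+35=29 >-4 → r--
[0,7] -6+31=25 >-4 → r--
[0,6] -6+22=16 >-4 → r--
[0,5] -6+8=2 >-4 → r--
[0,4] -6+5=-1 >-4 → r--
[0,3] -6+2=-4 → found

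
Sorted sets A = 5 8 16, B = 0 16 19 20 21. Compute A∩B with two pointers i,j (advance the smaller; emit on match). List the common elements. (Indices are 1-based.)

intersection = [16]

i=1 j=1: 5>0, j++
i=1 j=2: 5<16, i++
i=2 j=2: 8<16, i++
i=3 j=2: 16==16 emit, i++,j++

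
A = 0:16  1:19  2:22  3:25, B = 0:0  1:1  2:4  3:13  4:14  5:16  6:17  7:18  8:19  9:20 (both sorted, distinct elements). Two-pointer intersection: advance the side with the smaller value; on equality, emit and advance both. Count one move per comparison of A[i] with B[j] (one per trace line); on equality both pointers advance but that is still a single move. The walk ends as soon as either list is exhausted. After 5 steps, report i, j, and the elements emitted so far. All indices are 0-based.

i=0 j=0: 16>0, j++
i=0 j=1: 16>1, j++
i=0 j=2: 16>4, j++
i=0 j=3: 16>13, j++
i=0 j=4: 16>14, j++

i=0, j=5, emitted=[]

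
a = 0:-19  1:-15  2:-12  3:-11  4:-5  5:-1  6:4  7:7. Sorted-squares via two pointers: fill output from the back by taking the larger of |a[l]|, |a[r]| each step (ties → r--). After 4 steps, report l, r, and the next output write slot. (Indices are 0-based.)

[0,7] |-19|>|7| out[7]=361 → l++
[1,7] |-15|>|7| out[6]=225 → l++
[2,7] |-12|>|7| out[5]=144 → l++
[3,7] |-11|>|7| out[4]=121 → l++

l=4, r=7, next write slot=3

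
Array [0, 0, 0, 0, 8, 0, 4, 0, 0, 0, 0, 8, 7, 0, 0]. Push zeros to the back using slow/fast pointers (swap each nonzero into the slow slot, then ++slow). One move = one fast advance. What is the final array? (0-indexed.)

(s=0,f=0) a[fast]=0 → fast++
(s=0,f=1) a[fast]=0 → fast++
(s=0,f=2) a[fast]=0 → fast++
(s=0,f=3) a[fast]=0 → fast++
(s=0,f=4) a[fast]=8≠0 swap→a[0]=8 → slow++,fast++
(s=1,f=5) a[fast]=0 → fast++
(s=1,f=6) a[fast]=4≠0 swap→a[1]=4 → slow++,fast++
(s=2,f=7) a[fast]=0 → fast++
(s=2,f=8) a[fast]=0 → fast++
(s=2,f=9) a[fast]=0 → fast++
(s=2,f=10) a[fast]=0 → fast++
(s=2,f=11) a[fast]=8≠0 swap→a[2]=8 → slow++,fast++
(s=3,f=12) a[fast]=7≠0 swap→a[3]=7 → slow++,fast++
(s=4,f=13) a[fast]=0 → fast++
(s=4,f=14) a[fast]=0 → fast++

[8, 4, 8, 7, 0, 0, 0, 0, 0, 0, 0, 0, 0, 0, 0]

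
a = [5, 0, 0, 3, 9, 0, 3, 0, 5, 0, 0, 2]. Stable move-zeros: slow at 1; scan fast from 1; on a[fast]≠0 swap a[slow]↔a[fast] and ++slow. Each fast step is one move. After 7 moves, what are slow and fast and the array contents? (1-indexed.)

slow=5, fast=8, a=[5, 3, 9, 3, 0, 0, 0, 0, 5, 0, 0, 2]

slow=1 fast=1: a[fast]=5≠0 swap→a[1]=5, slow++,fast++
slow=2 fast=2: a[fast]=0, fast++
slow=2 fast=3: a[fast]=0, fast++
slow=2 fast=4: a[fast]=3≠0 swap→a[2]=3, slow++,fast++
slow=3 fast=5: a[fast]=9≠0 swap→a[3]=9, slow++,fast++
slow=4 fast=6: a[fast]=0, fast++
slow=4 fast=7: a[fast]=3≠0 swap→a[4]=3, slow++,fast++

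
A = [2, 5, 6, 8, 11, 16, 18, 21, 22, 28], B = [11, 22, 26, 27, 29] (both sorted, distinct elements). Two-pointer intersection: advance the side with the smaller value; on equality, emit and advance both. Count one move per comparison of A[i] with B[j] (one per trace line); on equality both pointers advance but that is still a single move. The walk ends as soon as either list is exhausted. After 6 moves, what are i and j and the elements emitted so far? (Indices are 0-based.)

[i=0,j=0] 2<11 → i++
[i=1,j=0] 5<11 → i++
[i=2,j=0] 6<11 → i++
[i=3,j=0] 8<11 → i++
[i=4,j=0] 11==11 emit → i++,j++
[i=5,j=1] 16<22 → i++

i=6, j=1, emitted=[11]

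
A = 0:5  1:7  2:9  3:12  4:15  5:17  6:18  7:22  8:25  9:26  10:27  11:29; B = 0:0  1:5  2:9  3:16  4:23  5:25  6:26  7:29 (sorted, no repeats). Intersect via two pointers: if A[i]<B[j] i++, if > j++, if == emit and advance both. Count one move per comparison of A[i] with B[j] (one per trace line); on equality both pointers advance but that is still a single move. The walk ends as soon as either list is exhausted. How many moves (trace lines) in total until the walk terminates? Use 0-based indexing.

i=0 j=0: 5>0, j++
i=0 j=1: 5==5 emit, i++,j++
i=1 j=2: 7<9, i++
i=2 j=2: 9==9 emit, i++,j++
i=3 j=3: 12<16, i++
i=4 j=3: 15<16, i++
i=5 j=3: 17>16, j++
i=5 j=4: 17<23, i++
i=6 j=4: 18<23, i++
i=7 j=4: 22<23, i++
i=8 j=4: 25>23, j++
i=8 j=5: 25==25 emit, i++,j++
i=9 j=6: 26==26 emit, i++,j++
i=10 j=7: 27<29, i++
i=11 j=7: 29==29 emit, i++,j++

15 moves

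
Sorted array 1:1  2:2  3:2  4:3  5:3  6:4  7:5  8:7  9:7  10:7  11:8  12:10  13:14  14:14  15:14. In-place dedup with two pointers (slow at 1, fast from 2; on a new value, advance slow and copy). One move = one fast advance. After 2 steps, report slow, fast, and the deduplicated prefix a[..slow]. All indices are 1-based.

slow=1 fast=2: a[fast]=2≠a[slow]=1 write a[2]=2, slow++,fast++
slow=2 fast=3: a[fast]=2=a[slow] dup, fast++

slow=2, fast=4, prefix=[1, 2]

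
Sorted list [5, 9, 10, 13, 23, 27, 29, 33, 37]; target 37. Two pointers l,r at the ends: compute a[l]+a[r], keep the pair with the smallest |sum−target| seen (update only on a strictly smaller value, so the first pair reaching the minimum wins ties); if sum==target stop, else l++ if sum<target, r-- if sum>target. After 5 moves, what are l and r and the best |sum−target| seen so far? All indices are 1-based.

l=1 r=9: 5+37=42 d=5 *, r--
l=1 r=8: 5+33=38 d=1 *, r--
l=1 r=7: 5+29=34 d=3, l++
l=2 r=7: 9+29=38 d=1, r--
l=2 r=6: 9+27=36 d=1, l++

l=3, r=6, best |Δ|=1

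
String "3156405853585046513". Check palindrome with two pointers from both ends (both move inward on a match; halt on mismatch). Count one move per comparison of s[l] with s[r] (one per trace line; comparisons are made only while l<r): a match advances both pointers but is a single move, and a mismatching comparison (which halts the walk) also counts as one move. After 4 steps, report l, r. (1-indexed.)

l=1 r=19: '3'=='3', l++,r--
l=2 r=18: '1'=='1', l++,r--
l=3 r=17: '5'=='5', l++,r--
l=4 r=16: '6'=='6', l++,r--

l=5, r=15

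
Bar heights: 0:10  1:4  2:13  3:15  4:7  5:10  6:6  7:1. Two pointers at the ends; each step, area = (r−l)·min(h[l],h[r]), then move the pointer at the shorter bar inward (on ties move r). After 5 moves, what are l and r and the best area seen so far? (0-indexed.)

l=0 r=7: min(10,1)*7=7 best=7 *, r--
l=0 r=6: min(10,6)*6=36 best=36 *, r--
l=0 r=5: min(10,10)*5=50 best=50 *, r--
l=0 r=4: min(10,7)*4=28 best=50, r--
l=0 r=3: min(10,15)*3=30 best=50, l++

l=1, r=3, best area=50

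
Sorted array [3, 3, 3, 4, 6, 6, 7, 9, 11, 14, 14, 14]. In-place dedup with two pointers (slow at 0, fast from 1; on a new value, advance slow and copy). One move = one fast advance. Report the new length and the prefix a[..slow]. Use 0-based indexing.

length 7; prefix = [3, 4, 6, 7, 9, 11, 14]

(s=0,f=1) a[fast]=3=a[slow] dup → fast++
(s=0,f=2) a[fast]=3=a[slow] dup → fast++
(s=0,f=3) a[fast]=4≠a[slow]=3 write a[1]=4 → slow++,fast++
(s=1,f=4) a[fast]=6≠a[slow]=4 write a[2]=6 → slow++,fast++
(s=2,f=5) a[fast]=6=a[slow] dup → fast++
(s=2,f=6) a[fast]=7≠a[slow]=6 write a[3]=7 → slow++,fast++
(s=3,f=7) a[fast]=9≠a[slow]=7 write a[4]=9 → slow++,fast++
(s=4,f=8) a[fast]=11≠a[slow]=9 write a[5]=11 → slow++,fast++
(s=5,f=9) a[fast]=14≠a[slow]=11 write a[6]=14 → slow++,fast++
(s=6,f=10) a[fast]=14=a[slow] dup → fast++
(s=6,f=11) a[fast]=14=a[slow] dup → fast++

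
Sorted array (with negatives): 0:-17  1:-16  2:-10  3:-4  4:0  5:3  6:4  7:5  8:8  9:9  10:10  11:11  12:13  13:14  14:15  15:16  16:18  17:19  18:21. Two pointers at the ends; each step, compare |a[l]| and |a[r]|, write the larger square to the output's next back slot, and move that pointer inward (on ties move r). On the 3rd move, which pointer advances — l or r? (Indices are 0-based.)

l=0 r=18: |-17|<=|21| out[18]=441, r--
l=0 r=17: |-17|<=|19| out[17]=361, r--
l=0 r=16: |-17|<=|18| out[16]=324, r--

r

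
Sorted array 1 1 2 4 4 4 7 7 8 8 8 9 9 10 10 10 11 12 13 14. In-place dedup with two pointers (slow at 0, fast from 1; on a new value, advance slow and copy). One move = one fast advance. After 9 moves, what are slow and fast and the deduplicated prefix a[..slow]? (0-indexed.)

slow=4, fast=10, prefix=[1, 2, 4, 7, 8]

slow=0 fast=1: a[fast]=1=a[slow] dup, fast++
slow=0 fast=2: a[fast]=2≠a[slow]=1 write a[1]=2, slow++,fast++
slow=1 fast=3: a[fast]=4≠a[slow]=2 write a[2]=4, slow++,fast++
slow=2 fast=4: a[fast]=4=a[slow] dup, fast++
slow=2 fast=5: a[fast]=4=a[slow] dup, fast++
slow=2 fast=6: a[fast]=7≠a[slow]=4 write a[3]=7, slow++,fast++
slow=3 fast=7: a[fast]=7=a[slow] dup, fast++
slow=3 fast=8: a[fast]=8≠a[slow]=7 write a[4]=8, slow++,fast++
slow=4 fast=9: a[fast]=8=a[slow] dup, fast++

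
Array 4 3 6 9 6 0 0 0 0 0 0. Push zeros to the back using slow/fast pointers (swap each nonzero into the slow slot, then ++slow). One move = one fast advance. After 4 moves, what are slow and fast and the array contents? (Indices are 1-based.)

slow=5, fast=5, a=[4, 3, 6, 9, 6, 0, 0, 0, 0, 0, 0]

slow=1 fast=1: a[fast]=4≠0 swap→a[1]=4, slow++,fast++
slow=2 fast=2: a[fast]=3≠0 swap→a[2]=3, slow++,fast++
slow=3 fast=3: a[fast]=6≠0 swap→a[3]=6, slow++,fast++
slow=4 fast=4: a[fast]=9≠0 swap→a[4]=9, slow++,fast++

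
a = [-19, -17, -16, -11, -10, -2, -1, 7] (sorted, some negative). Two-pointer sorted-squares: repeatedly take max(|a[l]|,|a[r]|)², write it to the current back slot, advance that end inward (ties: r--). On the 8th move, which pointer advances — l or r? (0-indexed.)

r

[0,7] |-19|>|7| out[7]=361 → l++
[1,7] |-17|>|7| out[6]=289 → l++
[2,7] |-16|>|7| out[5]=256 → l++
[3,7] |-11|>|7| out[4]=121 → l++
[4,7] |-10|>|7| out[3]=100 → l++
[5,7] |-2|<=|7| out[2]=49 → r--
[5,6] |-2|>|-1| out[1]=4 → l++
[6,6] |-1|<=|-1| out[0]=1 → r--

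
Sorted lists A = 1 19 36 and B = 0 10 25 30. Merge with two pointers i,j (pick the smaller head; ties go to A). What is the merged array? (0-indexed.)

[0, 1, 10, 19, 25, 30, 36]

[i=0,j=0] A[i]=1>B[j]=0 take 0 → j++
[i=0,j=1] A[i]=1<=B[j]=10 take 1 → i++
[i=1,j=1] A[i]=19>B[j]=10 take 10 → j++
[i=1,j=2] A[i]=19<=B[j]=25 take 19 → i++
[i=2,j=2] A[i]=36>B[j]=25 take 25 → j++
[i=2,j=3] A[i]=36>B[j]=30 take 30 → j++
[i=2,j=4] B done, take A[i]=36 → i++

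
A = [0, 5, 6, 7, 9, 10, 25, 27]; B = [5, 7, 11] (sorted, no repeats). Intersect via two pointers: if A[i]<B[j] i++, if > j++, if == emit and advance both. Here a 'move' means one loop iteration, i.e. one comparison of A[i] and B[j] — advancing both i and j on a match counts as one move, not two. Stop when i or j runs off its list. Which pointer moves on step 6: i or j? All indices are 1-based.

i

[i=1,j=1] 0<5 → i++
[i=2,j=1] 5==5 emit → i++,j++
[i=3,j=2] 6<7 → i++
[i=4,j=2] 7==7 emit → i++,j++
[i=5,j=3] 9<11 → i++
[i=6,j=3] 10<11 → i++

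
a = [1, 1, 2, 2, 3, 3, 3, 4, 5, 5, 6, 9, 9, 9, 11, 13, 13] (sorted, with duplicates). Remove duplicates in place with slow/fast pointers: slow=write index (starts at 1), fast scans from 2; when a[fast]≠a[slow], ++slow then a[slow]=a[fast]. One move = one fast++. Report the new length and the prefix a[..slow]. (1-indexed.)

length 9; prefix = [1, 2, 3, 4, 5, 6, 9, 11, 13]

(s=1,f=2) a[fast]=1=a[slow] dup → fast++
(s=1,f=3) a[fast]=2≠a[slow]=1 write a[2]=2 → slow++,fast++
(s=2,f=4) a[fast]=2=a[slow] dup → fast++
(s=2,f=5) a[fast]=3≠a[slow]=2 write a[3]=3 → slow++,fast++
(s=3,f=6) a[fast]=3=a[slow] dup → fast++
(s=3,f=7) a[fast]=3=a[slow] dup → fast++
(s=3,f=8) a[fast]=4≠a[slow]=3 write a[4]=4 → slow++,fast++
(s=4,f=9) a[fast]=5≠a[slow]=4 write a[5]=5 → slow++,fast++
(s=5,f=10) a[fast]=5=a[slow] dup → fast++
(s=5,f=11) a[fast]=6≠a[slow]=5 write a[6]=6 → slow++,fast++
(s=6,f=12) a[fast]=9≠a[slow]=6 write a[7]=9 → slow++,fast++
(s=7,f=13) a[fast]=9=a[slow] dup → fast++
(s=7,f=14) a[fast]=9=a[slow] dup → fast++
(s=7,f=15) a[fast]=11≠a[slow]=9 write a[8]=11 → slow++,fast++
(s=8,f=16) a[fast]=13≠a[slow]=11 write a[9]=13 → slow++,fast++
(s=9,f=17) a[fast]=13=a[slow] dup → fast++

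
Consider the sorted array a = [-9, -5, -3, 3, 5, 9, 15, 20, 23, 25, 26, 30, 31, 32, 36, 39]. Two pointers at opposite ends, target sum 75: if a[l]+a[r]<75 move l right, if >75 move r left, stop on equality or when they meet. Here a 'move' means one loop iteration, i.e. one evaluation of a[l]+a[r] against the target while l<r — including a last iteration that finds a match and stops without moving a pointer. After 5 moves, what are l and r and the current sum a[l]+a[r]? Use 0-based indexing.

[0,15] -9+39=30 <75 → l++
[1,15] -5+39=34 <75 → l++
[2,15] -3+39=36 <75 → l++
[3,15] 3+39=42 <75 → l++
[4,15] 5+39=44 <75 → l++

l=5, r=15, sum=48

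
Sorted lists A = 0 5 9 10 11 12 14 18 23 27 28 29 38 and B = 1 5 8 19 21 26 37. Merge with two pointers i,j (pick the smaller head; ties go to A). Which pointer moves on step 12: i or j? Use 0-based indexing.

i=0 j=0: A[i]=0<=B[j]=1 take 0, i++
i=1 j=0: A[i]=5>B[j]=1 take 1, j++
i=1 j=1: A[i]=5<=B[j]=5 take 5, i++
i=2 j=1: A[i]=9>B[j]=5 take 5, j++
i=2 j=2: A[i]=9>B[j]=8 take 8, j++
i=2 j=3: A[i]=9<=B[j]=19 take 9, i++
i=3 j=3: A[i]=10<=B[j]=19 take 10, i++
i=4 j=3: A[i]=11<=B[j]=19 take 11, i++
i=5 j=3: A[i]=12<=B[j]=19 take 12, i++
i=6 j=3: A[i]=14<=B[j]=19 take 14, i++
i=7 j=3: A[i]=18<=B[j]=19 take 18, i++
i=8 j=3: A[i]=23>B[j]=19 take 19, j++

j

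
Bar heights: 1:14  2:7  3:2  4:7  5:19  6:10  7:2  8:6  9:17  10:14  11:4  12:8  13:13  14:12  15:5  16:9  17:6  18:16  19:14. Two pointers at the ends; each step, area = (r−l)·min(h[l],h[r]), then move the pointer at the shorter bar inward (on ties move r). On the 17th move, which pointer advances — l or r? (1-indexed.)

[1,19] min(14,14)*18=252 best=252 * → r--
[1,18] min(14,16)*17=238 best=252 → l++
[2,18] min(7,16)*16=112 best=252 → l++
[3,18] min(2,16)*15=30 best=252 → l++
[4,18] min(7,16)*14=98 best=252 → l++
[5,18] min(19,16)*13=208 best=252 → r--
[5,17] min(19,6)*12=72 best=252 → r--
[5,16] min(19,9)*11=99 best=252 → r--
[5,15] min(19,5)*10=50 best=252 → r--
[5,14] min(19,12)*9=108 best=252 → r--
[5,13] min(19,13)*8=104 best=252 → r--
[5,12] min(19,8)*7=56 best=252 → r--
[5,11] min(19,4)*6=24 best=252 → r--
[5,10] min(19,14)*5=70 best=252 → r--
[5,9] min(19,17)*4=68 best=252 → r--
[5,8] min(19,6)*3=18 best=252 → r--
[5,7] min(19,2)*2=4 best=252 → r--

r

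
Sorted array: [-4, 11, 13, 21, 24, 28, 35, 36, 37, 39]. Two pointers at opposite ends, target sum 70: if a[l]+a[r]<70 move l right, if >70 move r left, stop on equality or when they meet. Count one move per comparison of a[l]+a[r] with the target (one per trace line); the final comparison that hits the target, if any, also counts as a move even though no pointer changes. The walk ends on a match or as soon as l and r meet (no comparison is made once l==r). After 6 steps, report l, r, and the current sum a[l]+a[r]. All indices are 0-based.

[0,9] -4+39=35 <70 → l++
[1,9] 11+39=50 <70 → l++
[2,9] 13+39=52 <70 → l++
[3,9] 21+39=60 <70 → l++
[4,9] 24+39=63 <70 → l++
[5,9] 28+39=67 <70 → l++

l=6, r=9, sum=74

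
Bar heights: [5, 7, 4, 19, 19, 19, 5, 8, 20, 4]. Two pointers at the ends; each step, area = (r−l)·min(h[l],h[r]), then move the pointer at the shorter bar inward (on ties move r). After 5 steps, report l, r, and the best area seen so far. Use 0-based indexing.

[0,9] min(5,4)*9=36 best=36 * → r--
[0,8] min(5,20)*8=40 best=40 * → l++
[1,8] min(7,20)*7=49 best=49 * → l++
[2,8] min(4,20)*6=24 best=49 → l++
[3,8] min(19,20)*5=95 best=95 * → l++

l=4, r=8, best area=95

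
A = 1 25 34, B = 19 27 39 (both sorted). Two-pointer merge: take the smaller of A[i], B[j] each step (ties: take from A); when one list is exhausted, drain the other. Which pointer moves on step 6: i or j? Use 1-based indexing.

j

[i=1,j=1] A[i]=1<=B[j]=19 take 1 → i++
[i=2,j=1] A[i]=25>B[j]=19 take 19 → j++
[i=2,j=2] A[i]=25<=B[j]=27 take 25 → i++
[i=3,j=2] A[i]=34>B[j]=27 take 27 → j++
[i=3,j=3] A[i]=34<=B[j]=39 take 34 → i++
[i=4,j=3] A done, take B[j]=39 → j++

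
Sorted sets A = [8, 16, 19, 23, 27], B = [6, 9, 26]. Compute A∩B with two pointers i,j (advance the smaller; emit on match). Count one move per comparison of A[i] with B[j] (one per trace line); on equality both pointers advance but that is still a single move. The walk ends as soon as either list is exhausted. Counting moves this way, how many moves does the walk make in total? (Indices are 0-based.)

i=0 j=0: 8>6, j++
i=0 j=1: 8<9, i++
i=1 j=1: 16>9, j++
i=1 j=2: 16<26, i++
i=2 j=2: 19<26, i++
i=3 j=2: 23<26, i++
i=4 j=2: 27>26, j++

7 moves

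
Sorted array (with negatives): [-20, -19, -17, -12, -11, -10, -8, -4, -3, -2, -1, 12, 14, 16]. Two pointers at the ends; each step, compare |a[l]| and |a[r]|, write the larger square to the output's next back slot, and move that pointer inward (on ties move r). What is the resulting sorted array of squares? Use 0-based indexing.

[1, 4, 9, 16, 64, 100, 121, 144, 144, 196, 256, 289, 361, 400]

[0,13] |-20|>|16| out[13]=400 → l++
[1,13] |-19|>|16| out[12]=361 → l++
[2,13] |-17|>|16| out[11]=289 → l++
[3,13] |-12|<=|16| out[10]=256 → r--
[3,12] |-12|<=|14| out[9]=196 → r--
[3,11] |-12|<=|12| out[8]=144 → r--
[3,10] |-12|>|-1| out[7]=144 → l++
[4,10] |-11|>|-1| out[6]=121 → l++
[5,10] |-10|>|-1| out[5]=100 → l++
[6,10] |-8|>|-1| out[4]=64 → l++
[7,10] |-4|>|-1| out[3]=16 → l++
[8,10] |-3|>|-1| out[2]=9 → l++
[9,10] |-2|>|-1| out[1]=4 → l++
[10,10] |-1|<=|-1| out[0]=1 → r--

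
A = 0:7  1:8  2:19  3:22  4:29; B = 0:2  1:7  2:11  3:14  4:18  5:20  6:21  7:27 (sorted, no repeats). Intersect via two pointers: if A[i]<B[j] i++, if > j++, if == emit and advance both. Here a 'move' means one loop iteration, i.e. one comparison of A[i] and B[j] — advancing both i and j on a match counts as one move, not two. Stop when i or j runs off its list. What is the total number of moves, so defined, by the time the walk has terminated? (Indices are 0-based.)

[i=0,j=0] 7>2 → j++
[i=0,j=1] 7==7 emit → i++,j++
[i=1,j=2] 8<11 → i++
[i=2,j=2] 19>11 → j++
[i=2,j=3] 19>14 → j++
[i=2,j=4] 19>18 → j++
[i=2,j=5] 19<20 → i++
[i=3,j=5] 22>20 → j++
[i=3,j=6] 22>21 → j++
[i=3,j=7] 22<27 → i++
[i=4,j=7] 29>27 → j++

11 moves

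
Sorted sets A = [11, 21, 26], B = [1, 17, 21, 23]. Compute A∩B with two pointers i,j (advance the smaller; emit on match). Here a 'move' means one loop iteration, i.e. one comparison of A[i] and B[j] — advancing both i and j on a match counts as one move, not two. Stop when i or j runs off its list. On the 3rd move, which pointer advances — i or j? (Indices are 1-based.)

i=1 j=1: 11>1, j++
i=1 j=2: 11<17, i++
i=2 j=2: 21>17, j++

j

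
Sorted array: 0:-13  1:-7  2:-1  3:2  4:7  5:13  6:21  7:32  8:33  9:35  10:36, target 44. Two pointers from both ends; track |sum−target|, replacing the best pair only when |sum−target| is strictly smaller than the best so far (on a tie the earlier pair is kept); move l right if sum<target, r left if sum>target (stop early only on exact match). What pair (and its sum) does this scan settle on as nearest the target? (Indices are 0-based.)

[0,10] -13+36=23 d=21 * → l++
[1,10] -7+36=29 d=15 * → l++
[2,10] -1+36=35 d=9 * → l++
[3,10] 2+36=38 d=6 * → l++
[4,10] 7+36=43 d=1 * → l++
[5,10] 13+36=49 d=5 → r--
[5,9] 13+35=48 d=4 → r--
[5,8] 13+33=46 d=2 → r--
[5,7] 13+32=45 d=1 → r--
[5,6] 13+21=34 d=10 → l++

pair (7, 36) with sum 43 (|Δ|=1)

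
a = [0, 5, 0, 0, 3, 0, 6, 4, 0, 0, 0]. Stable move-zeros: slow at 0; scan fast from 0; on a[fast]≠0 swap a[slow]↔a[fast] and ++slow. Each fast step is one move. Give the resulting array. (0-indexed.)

[5, 3, 6, 4, 0, 0, 0, 0, 0, 0, 0]

(s=0,f=0) a[fast]=0 → fast++
(s=0,f=1) a[fast]=5≠0 swap→a[0]=5 → slow++,fast++
(s=1,f=2) a[fast]=0 → fast++
(s=1,f=3) a[fast]=0 → fast++
(s=1,f=4) a[fast]=3≠0 swap→a[1]=3 → slow++,fast++
(s=2,f=5) a[fast]=0 → fast++
(s=2,f=6) a[fast]=6≠0 swap→a[2]=6 → slow++,fast++
(s=3,f=7) a[fast]=4≠0 swap→a[3]=4 → slow++,fast++
(s=4,f=8) a[fast]=0 → fast++
(s=4,f=9) a[fast]=0 → fast++
(s=4,f=10) a[fast]=0 → fast++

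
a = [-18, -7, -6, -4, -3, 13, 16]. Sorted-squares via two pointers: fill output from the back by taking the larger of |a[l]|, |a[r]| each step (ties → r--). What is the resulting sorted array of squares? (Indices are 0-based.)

[9, 16, 36, 49, 169, 256, 324]

l=0 r=6: |-18|>|16| out[6]=324, l++
l=1 r=6: |-7|<=|16| out[5]=256, r--
l=1 r=5: |-7|<=|13| out[4]=169, r--
l=1 r=4: |-7|>|-3| out[3]=49, l++
l=2 r=4: |-6|>|-3| out[2]=36, l++
l=3 r=4: |-4|>|-3| out[1]=16, l++
l=4 r=4: |-3|<=|-3| out[0]=9, r--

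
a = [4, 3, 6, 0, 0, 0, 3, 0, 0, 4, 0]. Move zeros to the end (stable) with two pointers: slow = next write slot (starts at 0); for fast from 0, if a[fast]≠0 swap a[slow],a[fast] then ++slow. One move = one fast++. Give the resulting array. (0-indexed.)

[4, 3, 6, 3, 4, 0, 0, 0, 0, 0, 0]

(s=0,f=0) a[fast]=4≠0 swap→a[0]=4 → slow++,fast++
(s=1,f=1) a[fast]=3≠0 swap→a[1]=3 → slow++,fast++
(s=2,f=2) a[fast]=6≠0 swap→a[2]=6 → slow++,fast++
(s=3,f=3) a[fast]=0 → fast++
(s=3,f=4) a[fast]=0 → fast++
(s=3,f=5) a[fast]=0 → fast++
(s=3,f=6) a[fast]=3≠0 swap→a[3]=3 → slow++,fast++
(s=4,f=7) a[fast]=0 → fast++
(s=4,f=8) a[fast]=0 → fast++
(s=4,f=9) a[fast]=4≠0 swap→a[4]=4 → slow++,fast++
(s=5,f=10) a[fast]=0 → fast++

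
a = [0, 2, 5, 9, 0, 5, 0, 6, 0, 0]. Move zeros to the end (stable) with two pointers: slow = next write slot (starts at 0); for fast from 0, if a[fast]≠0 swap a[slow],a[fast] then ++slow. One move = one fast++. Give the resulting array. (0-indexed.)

[2, 5, 9, 5, 6, 0, 0, 0, 0, 0]

(s=0,f=0) a[fast]=0 → fast++
(s=0,f=1) a[fast]=2≠0 swap→a[0]=2 → slow++,fast++
(s=1,f=2) a[fast]=5≠0 swap→a[1]=5 → slow++,fast++
(s=2,f=3) a[fast]=9≠0 swap→a[2]=9 → slow++,fast++
(s=3,f=4) a[fast]=0 → fast++
(s=3,f=5) a[fast]=5≠0 swap→a[3]=5 → slow++,fast++
(s=4,f=6) a[fast]=0 → fast++
(s=4,f=7) a[fast]=6≠0 swap→a[4]=6 → slow++,fast++
(s=5,f=8) a[fast]=0 → fast++
(s=5,f=9) a[fast]=0 → fast++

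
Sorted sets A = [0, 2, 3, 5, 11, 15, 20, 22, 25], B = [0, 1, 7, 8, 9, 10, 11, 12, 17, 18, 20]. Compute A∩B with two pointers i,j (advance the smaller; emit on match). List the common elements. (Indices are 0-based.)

i=0 j=0: 0==0 emit, i++,j++
i=1 j=1: 2>1, j++
i=1 j=2: 2<7, i++
i=2 j=2: 3<7, i++
i=3 j=2: 5<7, i++
i=4 j=2: 11>7, j++
i=4 j=3: 11>8, j++
i=4 j=4: 11>9, j++
i=4 j=5: 11>10, j++
i=4 j=6: 11==11 emit, i++,j++
i=5 j=7: 15>12, j++
i=5 j=8: 15<17, i++
i=6 j=8: 20>17, j++
i=6 j=9: 20>18, j++
i=6 j=10: 20==20 emit, i++,j++

intersection = [0, 11, 20]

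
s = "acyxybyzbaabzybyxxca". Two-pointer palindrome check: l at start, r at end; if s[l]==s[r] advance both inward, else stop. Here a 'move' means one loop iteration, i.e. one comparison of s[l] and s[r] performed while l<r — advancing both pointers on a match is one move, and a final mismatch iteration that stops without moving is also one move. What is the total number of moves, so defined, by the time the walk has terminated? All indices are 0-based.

l=0 r=19: 'a'=='a', l++,r--
l=1 r=18: 'c'=='c', l++,r--
l=2 r=17: 'y'!='x', stop

3 moves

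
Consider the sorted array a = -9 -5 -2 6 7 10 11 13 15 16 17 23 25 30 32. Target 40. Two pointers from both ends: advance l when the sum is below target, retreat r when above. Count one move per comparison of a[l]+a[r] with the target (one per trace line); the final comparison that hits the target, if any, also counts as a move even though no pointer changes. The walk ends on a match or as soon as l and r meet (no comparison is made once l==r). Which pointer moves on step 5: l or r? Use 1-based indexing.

l=1 r=15: -9+32=23 <40, l++
l=2 r=15: -5+32=27 <40, l++
l=3 r=15: -2+32=30 <40, l++
l=4 r=15: 6+32=38 <40, l++
l=5 r=15: 7+32=39 <40, l++

l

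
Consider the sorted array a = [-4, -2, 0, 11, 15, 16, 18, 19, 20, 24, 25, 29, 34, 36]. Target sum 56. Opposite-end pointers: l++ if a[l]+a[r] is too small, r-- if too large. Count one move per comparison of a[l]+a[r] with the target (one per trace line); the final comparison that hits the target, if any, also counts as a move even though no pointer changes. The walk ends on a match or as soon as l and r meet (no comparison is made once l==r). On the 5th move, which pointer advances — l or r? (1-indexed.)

l

[1,14] -4+36=32 <56 → l++
[2,14] -2+36=34 <56 → l++
[3,14] 0+36=36 <56 → l++
[4,14] 11+36=47 <56 → l++
[5,14] 15+36=51 <56 → l++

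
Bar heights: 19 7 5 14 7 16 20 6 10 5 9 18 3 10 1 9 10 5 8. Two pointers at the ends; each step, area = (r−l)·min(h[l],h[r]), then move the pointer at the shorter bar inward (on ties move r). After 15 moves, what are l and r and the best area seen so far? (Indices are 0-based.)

l=3, r=6, best area=198

l=0 r=18: min(19,8)*18=144 best=144 *, r--
l=0 r=17: min(19,5)*17=85 best=144, r--
l=0 r=16: min(19,10)*16=160 best=160 *, r--
l=0 r=15: min(19,9)*15=135 best=160, r--
l=0 r=14: min(19,1)*14=14 best=160, r--
l=0 r=13: min(19,10)*13=130 best=160, r--
l=0 r=12: min(19,3)*12=36 best=160, r--
l=0 r=11: min(19,18)*11=198 best=198 *, r--
l=0 r=10: min(19,9)*10=90 best=198, r--
l=0 r=9: min(19,5)*9=45 best=198, r--
l=0 r=8: min(19,10)*8=80 best=198, r--
l=0 r=7: min(19,6)*7=42 best=198, r--
l=0 r=6: min(19,20)*6=114 best=198, l++
l=1 r=6: min(7,20)*5=35 best=198, l++
l=2 r=6: min(5,20)*4=20 best=198, l++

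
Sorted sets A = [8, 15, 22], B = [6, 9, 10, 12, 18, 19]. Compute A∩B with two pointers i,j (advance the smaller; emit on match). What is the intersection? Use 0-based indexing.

intersection = []

[i=0,j=0] 8>6 → j++
[i=0,j=1] 8<9 → i++
[i=1,j=1] 15>9 → j++
[i=1,j=2] 15>10 → j++
[i=1,j=3] 15>12 → j++
[i=1,j=4] 15<18 → i++
[i=2,j=4] 22>18 → j++
[i=2,j=5] 22>19 → j++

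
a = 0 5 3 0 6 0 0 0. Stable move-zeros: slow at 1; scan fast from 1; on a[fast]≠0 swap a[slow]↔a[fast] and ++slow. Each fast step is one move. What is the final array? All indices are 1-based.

[5, 3, 6, 0, 0, 0, 0, 0]

(s=1,f=1) a[fast]=0 → fast++
(s=1,f=2) a[fast]=5≠0 swap→a[1]=5 → slow++,fast++
(s=2,f=3) a[fast]=3≠0 swap→a[2]=3 → slow++,fast++
(s=3,f=4) a[fast]=0 → fast++
(s=3,f=5) a[fast]=6≠0 swap→a[3]=6 → slow++,fast++
(s=4,f=6) a[fast]=0 → fast++
(s=4,f=7) a[fast]=0 → fast++
(s=4,f=8) a[fast]=0 → fast++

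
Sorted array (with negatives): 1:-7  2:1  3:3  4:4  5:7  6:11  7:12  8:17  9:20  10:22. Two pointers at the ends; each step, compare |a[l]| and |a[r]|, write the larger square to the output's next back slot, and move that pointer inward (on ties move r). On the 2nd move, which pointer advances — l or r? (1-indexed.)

[1,10] |-7|<=|22| out[10]=484 → r--
[1,9] |-7|<=|20| out[9]=400 → r--

r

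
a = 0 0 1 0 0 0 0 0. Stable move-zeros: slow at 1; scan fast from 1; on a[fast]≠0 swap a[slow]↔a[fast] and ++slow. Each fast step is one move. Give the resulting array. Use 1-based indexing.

(s=1,f=1) a[fast]=0 → fast++
(s=1,f=2) a[fast]=0 → fast++
(s=1,f=3) a[fast]=1≠0 swap→a[1]=1 → slow++,fast++
(s=2,f=4) a[fast]=0 → fast++
(s=2,f=5) a[fast]=0 → fast++
(s=2,f=6) a[fast]=0 → fast++
(s=2,f=7) a[fast]=0 → fast++
(s=2,f=8) a[fast]=0 → fast++

[1, 0, 0, 0, 0, 0, 0, 0]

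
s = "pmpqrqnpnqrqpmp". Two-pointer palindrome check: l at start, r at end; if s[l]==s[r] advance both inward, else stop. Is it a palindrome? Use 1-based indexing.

l=1 r=15: 'p'=='p', l++,r--
l=2 r=14: 'm'=='m', l++,r--
l=3 r=13: 'p'=='p', l++,r--
l=4 r=12: 'q'=='q', l++,r--
l=5 r=11: 'r'=='r', l++,r--
l=6 r=10: 'q'=='q', l++,r--
l=7 r=9: 'n'=='n', l++,r--

palindrome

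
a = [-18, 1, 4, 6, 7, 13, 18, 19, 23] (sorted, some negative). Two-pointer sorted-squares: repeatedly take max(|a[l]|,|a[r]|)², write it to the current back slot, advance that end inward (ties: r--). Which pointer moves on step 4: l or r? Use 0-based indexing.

l=0 r=8: |-18|<=|23| out[8]=529, r--
l=0 r=7: |-18|<=|19| out[7]=361, r--
l=0 r=6: |-18|<=|18| out[6]=324, r--
l=0 r=5: |-18|>|13| out[5]=324, l++

l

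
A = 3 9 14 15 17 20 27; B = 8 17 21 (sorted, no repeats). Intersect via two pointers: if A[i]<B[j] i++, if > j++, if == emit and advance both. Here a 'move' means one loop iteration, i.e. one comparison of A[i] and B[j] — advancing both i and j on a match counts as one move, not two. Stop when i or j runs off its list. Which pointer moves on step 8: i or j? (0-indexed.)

[i=0,j=0] 3<8 → i++
[i=1,j=0] 9>8 → j++
[i=1,j=1] 9<17 → i++
[i=2,j=1] 14<17 → i++
[i=3,j=1] 15<17 → i++
[i=4,j=1] 17==17 emit → i++,j++
[i=5,j=2] 20<21 → i++
[i=6,j=2] 27>21 → j++

j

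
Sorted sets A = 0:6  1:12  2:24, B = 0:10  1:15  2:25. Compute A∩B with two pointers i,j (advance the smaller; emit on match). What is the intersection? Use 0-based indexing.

intersection = []

i=0 j=0: 6<10, i++
i=1 j=0: 12>10, j++
i=1 j=1: 12<15, i++
i=2 j=1: 24>15, j++
i=2 j=2: 24<25, i++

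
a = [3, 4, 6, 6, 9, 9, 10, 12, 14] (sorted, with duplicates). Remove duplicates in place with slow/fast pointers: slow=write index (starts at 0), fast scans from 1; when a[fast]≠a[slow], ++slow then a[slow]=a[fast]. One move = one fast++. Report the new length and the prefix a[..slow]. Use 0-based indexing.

slow=0 fast=1: a[fast]=4≠a[slow]=3 write a[1]=4, slow++,fast++
slow=1 fast=2: a[fast]=6≠a[slow]=4 write a[2]=6, slow++,fast++
slow=2 fast=3: a[fast]=6=a[slow] dup, fast++
slow=2 fast=4: a[fast]=9≠a[slow]=6 write a[3]=9, slow++,fast++
slow=3 fast=5: a[fast]=9=a[slow] dup, fast++
slow=3 fast=6: a[fast]=10≠a[slow]=9 write a[4]=10, slow++,fast++
slow=4 fast=7: a[fast]=12≠a[slow]=10 write a[5]=12, slow++,fast++
slow=5 fast=8: a[fast]=14≠a[slow]=12 write a[6]=14, slow++,fast++

length 7; prefix = [3, 4, 6, 9, 10, 12, 14]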